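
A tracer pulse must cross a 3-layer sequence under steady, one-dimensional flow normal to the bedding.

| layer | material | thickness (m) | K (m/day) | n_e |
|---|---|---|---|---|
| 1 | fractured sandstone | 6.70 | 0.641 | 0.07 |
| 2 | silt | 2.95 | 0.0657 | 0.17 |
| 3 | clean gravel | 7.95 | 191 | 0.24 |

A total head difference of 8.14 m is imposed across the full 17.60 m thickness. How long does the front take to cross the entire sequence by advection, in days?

With flow normal to the layers, continuity requires the same specific discharge q through every layer.
Σ(b_i/K_i) = 6.70/0.641 + 2.95/0.0657 + 7.95/191 = 55.40 d.
q = Δh / Σ(b_i/K_i) = 8.14 / 55.40 = 0.1469 m/day.
In each layer the seepage velocity is v_i = q/n_i, so the layer transit time is t_i = b_i·n_i / q:
  layer 1 (fractured sandstone): t_1 = 6.70 × 0.07 / 0.1469 = 3.192 d
  layer 2 (silt): t_2 = 2.95 × 0.17 / 0.1469 = 3.413 d
  layer 3 (clean gravel): t_3 = 7.95 × 0.24 / 0.1469 = 12.98 d
Total t = Σ t_i = 19.59 days.

19.6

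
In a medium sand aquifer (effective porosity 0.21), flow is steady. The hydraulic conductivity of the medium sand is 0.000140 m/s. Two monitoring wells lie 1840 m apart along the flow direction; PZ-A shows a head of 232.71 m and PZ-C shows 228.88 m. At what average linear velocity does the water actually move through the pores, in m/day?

0.120

Convert K: 0.000140 m/s × 86400 = 12.10 m/day.
Hydraulic gradient i = (232.71 − 228.88) / 1840 = 3.83 / 1840 = 0.002082.
Darcy flux q = K · i = 12.10 × 0.002082 = 0.02518 m/day.
Seepage velocity v = q / n_e = 0.02518 / 0.21 = 0.1199 m/day.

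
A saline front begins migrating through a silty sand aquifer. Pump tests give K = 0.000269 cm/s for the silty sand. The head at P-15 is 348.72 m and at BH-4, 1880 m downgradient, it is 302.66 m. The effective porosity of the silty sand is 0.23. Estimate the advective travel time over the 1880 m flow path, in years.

Convert K: 0.000269 cm/s × 864 = 0.2324 m/day.
Hydraulic gradient i = (348.72 − 302.66) / 1880 = 46.06 / 1880 = 0.02450.
Darcy flux q = K · i = 0.2324 × 0.02450 = 0.005694 m/day.
Seepage velocity v = q / n_e = 0.005694 / 0.23 = 0.02476 m/day.
Travel time t = L / v = 1880 / 0.02476 = 75937 days = 207.9 years.

208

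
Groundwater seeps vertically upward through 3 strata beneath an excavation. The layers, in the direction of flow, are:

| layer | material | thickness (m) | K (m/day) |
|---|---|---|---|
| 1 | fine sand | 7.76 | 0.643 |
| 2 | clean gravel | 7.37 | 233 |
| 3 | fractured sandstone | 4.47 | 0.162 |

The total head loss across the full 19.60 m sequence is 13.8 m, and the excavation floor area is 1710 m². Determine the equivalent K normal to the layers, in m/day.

Flow is perpendicular to layering, so the layers act in series and the equivalent K is the thickness-weighted harmonic mean.
Total thickness L = 7.76 + 7.37 + 4.47 = 19.60 m.
Σ(b_i/K_i) = 7.76/0.643 + 7.37/233 + 4.47/0.162 = 39.69 d.
K_eq = L / Σ(b_i/K_i) = 19.60 / 39.69 = 0.4938 m/day.

0.494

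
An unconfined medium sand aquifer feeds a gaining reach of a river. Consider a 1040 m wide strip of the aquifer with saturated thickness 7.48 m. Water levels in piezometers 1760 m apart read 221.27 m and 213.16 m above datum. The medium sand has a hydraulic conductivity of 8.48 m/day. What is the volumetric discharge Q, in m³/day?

304

Cross-sectional area A = 1040 × 7.48 = 7779 m².
Hydraulic gradient i = (221.27 − 213.16) / 1760 = 8.11 / 1760 = 0.004608.
Darcy's law: Q = K · A · i = 8.480 × 7779 × 0.004608 = 304.0 m³/day.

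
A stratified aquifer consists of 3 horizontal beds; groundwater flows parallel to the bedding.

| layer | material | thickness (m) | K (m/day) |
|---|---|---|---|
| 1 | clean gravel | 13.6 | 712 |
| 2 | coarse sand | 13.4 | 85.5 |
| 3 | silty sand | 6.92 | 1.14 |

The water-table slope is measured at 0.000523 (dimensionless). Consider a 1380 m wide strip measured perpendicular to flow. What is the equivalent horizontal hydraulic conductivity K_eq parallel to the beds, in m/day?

319

Flow is parallel to layering, so each bed carries its own Darcy discharge and the transmissivities add.
Σ(K_i·b_i) = 712×13.6 + 85.5×13.4 + 1.14×6.92 = 10837 m²/day.
Total thickness b = 33.92 m, so K_eq = Σ(K_i·b_i)/b = 319.5 m/day.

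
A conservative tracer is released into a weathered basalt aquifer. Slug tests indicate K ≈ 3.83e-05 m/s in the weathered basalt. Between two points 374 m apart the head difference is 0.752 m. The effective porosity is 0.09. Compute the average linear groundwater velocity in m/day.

0.0739

Convert K: 3.83e-05 m/s × 86400 = 3.309 m/day.
Hydraulic gradient i = Δh / L = 0.752 / 374 = 0.002011.
Darcy flux q = K · i = 3.309 × 0.002011 = 0.006654 m/day.
Seepage velocity v = q / n_e = 0.006654 / 0.09 = 0.07393 m/day.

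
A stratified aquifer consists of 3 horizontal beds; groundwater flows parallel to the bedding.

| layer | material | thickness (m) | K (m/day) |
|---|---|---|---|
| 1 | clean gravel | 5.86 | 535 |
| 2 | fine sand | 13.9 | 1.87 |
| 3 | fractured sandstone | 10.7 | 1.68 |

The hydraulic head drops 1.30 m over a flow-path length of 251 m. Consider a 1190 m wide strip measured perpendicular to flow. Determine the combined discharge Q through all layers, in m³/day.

19600

Flow is parallel to layering, so each bed carries its own Darcy discharge and the transmissivities add.
Σ(K_i·b_i) = 535×5.86 + 1.87×13.9 + 1.68×10.7 = 3179 m²/day.
Hydraulic gradient i = Δh / L = 1.30 / 251 = 0.005179.
Q = Σ(K_i·b_i) · W · i = 3179 × 1190 × 0.005179 = 19594 m³/day.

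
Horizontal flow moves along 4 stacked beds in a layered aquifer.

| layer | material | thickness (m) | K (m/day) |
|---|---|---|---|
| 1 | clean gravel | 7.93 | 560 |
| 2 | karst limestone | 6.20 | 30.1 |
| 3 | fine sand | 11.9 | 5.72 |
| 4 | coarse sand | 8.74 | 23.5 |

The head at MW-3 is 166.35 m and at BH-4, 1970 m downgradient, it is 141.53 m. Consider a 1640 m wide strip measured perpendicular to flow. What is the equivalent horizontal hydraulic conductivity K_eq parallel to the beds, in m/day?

141

Flow is parallel to layering, so each bed carries its own Darcy discharge and the transmissivities add.
Σ(K_i·b_i) = 560×7.93 + 30.1×6.20 + 5.72×11.9 + 23.5×8.74 = 4901 m²/day.
Total thickness b = 34.77 m, so K_eq = Σ(K_i·b_i)/b = 141.0 m/day.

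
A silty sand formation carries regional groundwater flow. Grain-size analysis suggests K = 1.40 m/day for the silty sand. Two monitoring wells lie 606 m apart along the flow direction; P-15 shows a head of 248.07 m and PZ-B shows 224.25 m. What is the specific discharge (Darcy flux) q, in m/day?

Hydraulic gradient i = (248.07 − 224.25) / 606 = 23.82 / 606 = 0.03931.
Specific discharge q = K · i = 1.400 × 0.03931 = 0.05503 m/day.

0.0550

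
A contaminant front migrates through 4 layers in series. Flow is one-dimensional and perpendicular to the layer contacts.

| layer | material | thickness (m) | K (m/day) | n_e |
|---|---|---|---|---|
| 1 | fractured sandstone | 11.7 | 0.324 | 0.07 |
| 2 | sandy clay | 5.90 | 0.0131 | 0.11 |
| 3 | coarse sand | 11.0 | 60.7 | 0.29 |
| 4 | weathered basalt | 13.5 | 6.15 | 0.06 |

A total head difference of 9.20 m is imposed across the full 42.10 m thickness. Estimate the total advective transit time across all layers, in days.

With flow normal to the layers, continuity requires the same specific discharge q through every layer.
Σ(b_i/K_i) = 11.7/0.324 + 5.90/0.0131 + 11.0/60.7 + 13.5/6.15 = 488.9 d.
q = Δh / Σ(b_i/K_i) = 9.20 / 488.9 = 0.01882 m/day.
In each layer the seepage velocity is v_i = q/n_i, so the layer transit time is t_i = b_i·n_i / q:
  layer 1 (fractured sandstone): t_1 = 11.7 × 0.07 / 0.01882 = 43.52 d
  layer 2 (sandy clay): t_2 = 5.90 × 0.11 / 0.01882 = 34.49 d
  layer 3 (coarse sand): t_3 = 11.0 × 0.29 / 0.01882 = 169.5 d
  layer 4 (weathered basalt): t_4 = 13.5 × 0.06 / 0.01882 = 43.04 d
Total t = Σ t_i = 290.6 days.

291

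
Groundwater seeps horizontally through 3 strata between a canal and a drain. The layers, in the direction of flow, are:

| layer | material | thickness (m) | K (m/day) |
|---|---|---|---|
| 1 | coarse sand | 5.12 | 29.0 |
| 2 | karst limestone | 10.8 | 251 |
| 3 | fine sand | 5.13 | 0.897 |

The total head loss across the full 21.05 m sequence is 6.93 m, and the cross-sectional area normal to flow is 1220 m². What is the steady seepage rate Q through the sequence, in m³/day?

Flow is perpendicular to layering, so the layers act in series and the equivalent K is the thickness-weighted harmonic mean.
Total thickness L = 5.12 + 10.8 + 5.13 = 21.05 m.
Σ(b_i/K_i) = 5.12/29.0 + 10.8/251 + 5.13/0.897 = 5.939 d.
K_eq = L / Σ(b_i/K_i) = 21.05 / 5.939 = 3.545 m/day.
Q = K_eq · A · (Δh/L) = 3.545 × 1220 × (6.93/21.05) = 1424 m³/day.

1420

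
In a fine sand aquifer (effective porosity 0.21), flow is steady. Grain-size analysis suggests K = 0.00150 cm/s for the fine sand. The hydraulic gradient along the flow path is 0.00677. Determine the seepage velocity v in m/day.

Convert K: 0.00150 cm/s × 864 = 1.296 m/day.
Hydraulic gradient i = 0.00677.
Darcy flux q = K · i = 1.296 × 0.006770 = 0.008774 m/day.
Seepage velocity v = q / n_e = 0.008774 / 0.21 = 0.04178 m/day.

0.0418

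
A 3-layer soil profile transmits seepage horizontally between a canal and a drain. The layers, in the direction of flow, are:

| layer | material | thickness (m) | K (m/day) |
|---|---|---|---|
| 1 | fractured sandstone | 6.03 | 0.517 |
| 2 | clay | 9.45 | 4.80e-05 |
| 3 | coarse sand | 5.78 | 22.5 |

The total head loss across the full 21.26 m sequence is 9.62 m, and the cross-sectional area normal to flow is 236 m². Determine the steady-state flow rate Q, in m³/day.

Flow is perpendicular to layering, so the layers act in series and the equivalent K is the thickness-weighted harmonic mean.
Total thickness L = 6.03 + 9.45 + 5.78 = 21.26 m.
Σ(b_i/K_i) = 6.03/0.517 + 9.45/4.80e-05 + 5.78/22.5 = 1.969e+05 d.
K_eq = L / Σ(b_i/K_i) = 21.26 / 1.969e+05 = 0.0001080 m/day.
Q = K_eq · A · (Δh/L) = 0.0001080 × 236 × (9.62/21.26) = 0.01153 m³/day.

0.0115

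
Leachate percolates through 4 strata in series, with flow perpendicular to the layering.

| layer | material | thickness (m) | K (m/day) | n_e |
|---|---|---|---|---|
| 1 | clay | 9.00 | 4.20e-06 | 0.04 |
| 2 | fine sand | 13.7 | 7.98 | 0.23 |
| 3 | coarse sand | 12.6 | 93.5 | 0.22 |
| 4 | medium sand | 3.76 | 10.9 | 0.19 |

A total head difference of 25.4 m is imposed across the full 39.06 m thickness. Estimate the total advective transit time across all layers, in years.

1620

With flow normal to the layers, continuity requires the same specific discharge q through every layer.
Σ(b_i/K_i) = 9.00/4.20e-06 + 13.7/7.98 + 12.6/93.5 + 3.76/10.9 = 2.143e+06 d.
q = Δh / Σ(b_i/K_i) = 25.4 / 2.143e+06 = 1.185e-05 m/day.
In each layer the seepage velocity is v_i = q/n_i, so the layer transit time is t_i = b_i·n_i / q:
  layer 1 (clay): t_1 = 9.00 × 0.04 / 1.185e-05 = 30371 d
  layer 2 (fine sand): t_2 = 13.7 × 0.23 / 1.185e-05 = 2.658e+05 d
  layer 3 (coarse sand): t_3 = 12.6 × 0.22 / 1.185e-05 = 2.339e+05 d
  layer 4 (medium sand): t_4 = 3.76 × 0.19 / 1.185e-05 = 60270 d
Total t = Σ t_i = 5.903e+05 days = 1616 years.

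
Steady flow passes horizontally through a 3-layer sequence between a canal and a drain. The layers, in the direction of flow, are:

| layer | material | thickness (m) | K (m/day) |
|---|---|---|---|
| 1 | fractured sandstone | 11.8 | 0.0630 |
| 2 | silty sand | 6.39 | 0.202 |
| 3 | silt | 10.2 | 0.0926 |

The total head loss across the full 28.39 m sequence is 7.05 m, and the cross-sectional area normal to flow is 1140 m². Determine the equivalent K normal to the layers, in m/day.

0.0863

Flow is perpendicular to layering, so the layers act in series and the equivalent K is the thickness-weighted harmonic mean.
Total thickness L = 11.8 + 6.39 + 10.2 = 28.39 m.
Σ(b_i/K_i) = 11.8/0.0630 + 6.39/0.202 + 10.2/0.0926 = 329.1 d.
K_eq = L / Σ(b_i/K_i) = 28.39 / 329.1 = 0.08627 m/day.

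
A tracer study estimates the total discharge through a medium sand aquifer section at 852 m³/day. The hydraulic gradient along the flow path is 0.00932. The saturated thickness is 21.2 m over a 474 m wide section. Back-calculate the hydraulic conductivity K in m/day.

9.10

Cross-sectional area A = 474 × 21.2 = 10049 m².
Hydraulic gradient i = 0.00932.
From Q = K·A·i, K = Q / (A·i) = 852 / (10049 × 0.009320) = 9.097 m/day.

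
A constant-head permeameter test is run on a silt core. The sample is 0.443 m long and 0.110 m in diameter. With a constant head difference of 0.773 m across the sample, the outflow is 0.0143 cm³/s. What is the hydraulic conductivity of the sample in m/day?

Cross-sectional area A = π·(d/2)² = π × (0.110/2)² = 0.009503 m².
Convert discharge: 0.0143 cm³/s = 1.430e-08 m³/s.
Darcy's law rearranged: K = Q·L / (A·Δh) = 1.430e-08 × 0.443 / (0.009503 × 0.773) = 8.624e-07 m/s = 0.07451 m/day.

0.0745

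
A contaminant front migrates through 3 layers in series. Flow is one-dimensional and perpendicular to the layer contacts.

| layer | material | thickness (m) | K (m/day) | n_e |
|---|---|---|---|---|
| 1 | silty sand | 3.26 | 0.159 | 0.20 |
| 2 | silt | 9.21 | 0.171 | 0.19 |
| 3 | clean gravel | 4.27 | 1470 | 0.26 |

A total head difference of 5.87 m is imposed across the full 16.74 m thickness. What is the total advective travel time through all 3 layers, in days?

With flow normal to the layers, continuity requires the same specific discharge q through every layer.
Σ(b_i/K_i) = 3.26/0.159 + 9.21/0.171 + 4.27/1470 = 74.37 d.
q = Δh / Σ(b_i/K_i) = 5.87 / 74.37 = 0.07893 m/day.
In each layer the seepage velocity is v_i = q/n_i, so the layer transit time is t_i = b_i·n_i / q:
  layer 1 (silty sand): t_1 = 3.26 × 0.20 / 0.07893 = 8.260 d
  layer 2 (silt): t_2 = 9.21 × 0.19 / 0.07893 = 22.17 d
  layer 3 (clean gravel): t_3 = 4.27 × 0.26 / 0.07893 = 14.06 d
Total t = Σ t_i = 44.49 days.

44.5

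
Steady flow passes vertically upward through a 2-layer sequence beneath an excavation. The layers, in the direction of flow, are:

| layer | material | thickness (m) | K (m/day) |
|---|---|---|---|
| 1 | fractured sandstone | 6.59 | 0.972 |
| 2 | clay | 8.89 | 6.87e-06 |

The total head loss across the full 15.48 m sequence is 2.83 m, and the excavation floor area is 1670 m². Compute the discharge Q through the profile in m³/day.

0.00365

Flow is perpendicular to layering, so the layers act in series and the equivalent K is the thickness-weighted harmonic mean.
Total thickness L = 6.59 + 8.89 = 15.48 m.
Σ(b_i/K_i) = 6.59/0.972 + 8.89/6.87e-06 = 1.294e+06 d.
K_eq = L / Σ(b_i/K_i) = 15.48 / 1.294e+06 = 1.196e-05 m/day.
Q = K_eq · A · (Δh/L) = 1.196e-05 × 1670 × (2.83/15.48) = 0.003652 m³/day.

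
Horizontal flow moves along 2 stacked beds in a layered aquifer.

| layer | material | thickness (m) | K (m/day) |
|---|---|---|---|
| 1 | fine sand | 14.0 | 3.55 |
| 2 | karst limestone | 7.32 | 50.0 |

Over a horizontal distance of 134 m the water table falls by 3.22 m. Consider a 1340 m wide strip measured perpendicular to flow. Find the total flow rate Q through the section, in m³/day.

Flow is parallel to layering, so each bed carries its own Darcy discharge and the transmissivities add.
Σ(K_i·b_i) = 3.55×14.0 + 50.0×7.32 = 415.7 m²/day.
Hydraulic gradient i = Δh / L = 3.22 / 134 = 0.02403.
Q = Σ(K_i·b_i) · W · i = 415.7 × 1340 × 0.02403 = 13386 m³/day.

13400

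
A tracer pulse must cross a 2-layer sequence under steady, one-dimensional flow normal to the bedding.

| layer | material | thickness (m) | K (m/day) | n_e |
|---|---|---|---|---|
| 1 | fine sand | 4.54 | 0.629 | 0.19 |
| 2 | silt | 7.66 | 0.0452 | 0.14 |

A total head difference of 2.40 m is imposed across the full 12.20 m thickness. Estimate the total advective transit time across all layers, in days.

With flow normal to the layers, continuity requires the same specific discharge q through every layer.
Σ(b_i/K_i) = 4.54/0.629 + 7.66/0.0452 = 176.7 d.
q = Δh / Σ(b_i/K_i) = 2.40 / 176.7 = 0.01358 m/day.
In each layer the seepage velocity is v_i = q/n_i, so the layer transit time is t_i = b_i·n_i / q:
  layer 1 (fine sand): t_1 = 4.54 × 0.19 / 0.01358 = 63.50 d
  layer 2 (silt): t_2 = 7.66 × 0.14 / 0.01358 = 78.95 d
Total t = Σ t_i = 142.5 days.

142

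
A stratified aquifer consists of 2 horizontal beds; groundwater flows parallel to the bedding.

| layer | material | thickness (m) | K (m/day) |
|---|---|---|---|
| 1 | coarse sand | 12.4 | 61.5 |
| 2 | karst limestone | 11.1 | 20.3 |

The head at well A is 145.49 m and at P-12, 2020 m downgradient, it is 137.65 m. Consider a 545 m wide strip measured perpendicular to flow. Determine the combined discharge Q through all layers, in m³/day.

Flow is parallel to layering, so each bed carries its own Darcy discharge and the transmissivities add.
Σ(K_i·b_i) = 61.5×12.4 + 20.3×11.1 = 987.9 m²/day.
Hydraulic gradient i = (145.49 − 137.65) / 2020 = 7.84 / 2020 = 0.003881.
Q = Σ(K_i·b_i) · W · i = 987.9 × 545 × 0.003881 = 2090 m³/day.

2090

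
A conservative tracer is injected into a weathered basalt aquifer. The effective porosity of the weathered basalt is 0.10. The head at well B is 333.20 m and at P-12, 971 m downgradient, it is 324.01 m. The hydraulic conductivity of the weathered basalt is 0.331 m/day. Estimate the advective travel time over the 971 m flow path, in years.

84.9

Hydraulic gradient i = (333.20 − 324.01) / 971 = 9.19 / 971 = 0.009464.
Darcy flux q = K · i = 0.3310 × 0.009464 = 0.003133 m/day.
Seepage velocity v = q / n_e = 0.003133 / 0.10 = 0.03133 m/day.
Travel time t = L / v = 971 / 0.03133 = 30995 days = 84.86 years.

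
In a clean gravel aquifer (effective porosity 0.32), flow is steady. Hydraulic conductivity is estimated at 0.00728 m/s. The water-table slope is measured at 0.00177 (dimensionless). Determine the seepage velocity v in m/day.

3.48

Convert K: 0.00728 m/s × 86400 = 629.0 m/day.
Hydraulic gradient i = 0.00177.
Darcy flux q = K · i = 629.0 × 0.001770 = 1.113 m/day.
Seepage velocity v = q / n_e = 1.113 / 0.32 = 3.479 m/day.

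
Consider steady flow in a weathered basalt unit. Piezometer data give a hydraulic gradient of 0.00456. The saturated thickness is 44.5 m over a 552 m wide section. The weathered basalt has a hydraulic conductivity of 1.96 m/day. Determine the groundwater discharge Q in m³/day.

Cross-sectional area A = 552 × 44.5 = 24564 m².
Hydraulic gradient i = 0.00456.
Darcy's law: Q = K · A · i = 1.960 × 24564 × 0.004560 = 219.5 m³/day.

220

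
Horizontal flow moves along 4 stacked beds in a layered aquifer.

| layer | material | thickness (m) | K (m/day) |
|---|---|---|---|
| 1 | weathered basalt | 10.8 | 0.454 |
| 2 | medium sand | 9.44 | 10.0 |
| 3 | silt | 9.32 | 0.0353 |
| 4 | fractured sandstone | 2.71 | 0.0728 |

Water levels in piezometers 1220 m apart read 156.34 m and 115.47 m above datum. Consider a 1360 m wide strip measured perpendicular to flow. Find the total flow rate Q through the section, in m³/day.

4550

Flow is parallel to layering, so each bed carries its own Darcy discharge and the transmissivities add.
Σ(K_i·b_i) = 0.454×10.8 + 10.0×9.44 + 0.0353×9.32 + 0.0728×2.71 = 99.83 m²/day.
Hydraulic gradient i = (156.34 − 115.47) / 1220 = 40.87 / 1220 = 0.03350.
Q = Σ(K_i·b_i) · W · i = 99.83 × 1360 × 0.03350 = 4548 m³/day.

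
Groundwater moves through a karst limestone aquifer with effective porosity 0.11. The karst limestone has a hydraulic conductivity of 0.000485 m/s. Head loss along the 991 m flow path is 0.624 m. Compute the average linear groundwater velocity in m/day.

0.240

Convert K: 0.000485 m/s × 86400 = 41.90 m/day.
Hydraulic gradient i = Δh / L = 0.624 / 991 = 0.0006297.
Darcy flux q = K · i = 41.90 × 0.0006297 = 0.02639 m/day.
Seepage velocity v = q / n_e = 0.02639 / 0.11 = 0.2399 m/day.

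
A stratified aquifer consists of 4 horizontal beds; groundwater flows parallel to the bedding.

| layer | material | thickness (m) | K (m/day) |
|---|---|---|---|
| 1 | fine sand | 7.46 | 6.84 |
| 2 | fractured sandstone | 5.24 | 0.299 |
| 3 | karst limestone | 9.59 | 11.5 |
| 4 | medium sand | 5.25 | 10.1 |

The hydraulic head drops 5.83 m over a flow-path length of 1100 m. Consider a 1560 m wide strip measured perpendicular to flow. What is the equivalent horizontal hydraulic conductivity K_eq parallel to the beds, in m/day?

Flow is parallel to layering, so each bed carries its own Darcy discharge and the transmissivities add.
Σ(K_i·b_i) = 6.84×7.46 + 0.299×5.24 + 11.5×9.59 + 10.1×5.25 = 215.9 m²/day.
Total thickness b = 27.54 m, so K_eq = Σ(K_i·b_i)/b = 7.840 m/day.

7.84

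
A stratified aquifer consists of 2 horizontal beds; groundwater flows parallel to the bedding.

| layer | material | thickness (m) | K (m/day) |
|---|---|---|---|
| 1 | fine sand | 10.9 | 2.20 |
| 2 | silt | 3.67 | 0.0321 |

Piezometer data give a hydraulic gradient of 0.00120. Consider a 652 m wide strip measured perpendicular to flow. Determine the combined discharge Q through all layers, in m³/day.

18.9

Flow is parallel to layering, so each bed carries its own Darcy discharge and the transmissivities add.
Σ(K_i·b_i) = 2.20×10.9 + 0.0321×3.67 = 24.10 m²/day.
Hydraulic gradient i = 0.00120.
Q = Σ(K_i·b_i) · W · i = 24.10 × 652 × 0.001200 = 18.85 m³/day.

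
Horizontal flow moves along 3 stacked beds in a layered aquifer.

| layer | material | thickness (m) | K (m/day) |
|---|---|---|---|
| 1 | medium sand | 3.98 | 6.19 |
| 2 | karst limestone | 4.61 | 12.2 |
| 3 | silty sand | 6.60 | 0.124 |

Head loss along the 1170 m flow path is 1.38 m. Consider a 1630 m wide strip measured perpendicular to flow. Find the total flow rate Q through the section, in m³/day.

Flow is parallel to layering, so each bed carries its own Darcy discharge and the transmissivities add.
Σ(K_i·b_i) = 6.19×3.98 + 12.2×4.61 + 0.124×6.60 = 81.70 m²/day.
Hydraulic gradient i = Δh / L = 1.38 / 1170 = 0.001179.
Q = Σ(K_i·b_i) · W · i = 81.70 × 1630 × 0.001179 = 157.1 m³/day.

157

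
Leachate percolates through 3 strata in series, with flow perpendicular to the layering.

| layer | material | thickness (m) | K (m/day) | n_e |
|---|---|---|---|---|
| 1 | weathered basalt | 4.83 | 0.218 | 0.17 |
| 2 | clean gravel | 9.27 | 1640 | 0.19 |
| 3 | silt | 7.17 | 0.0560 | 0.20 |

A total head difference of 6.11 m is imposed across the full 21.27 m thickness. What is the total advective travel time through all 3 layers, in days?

With flow normal to the layers, continuity requires the same specific discharge q through every layer.
Σ(b_i/K_i) = 4.83/0.218 + 9.27/1640 + 7.17/0.0560 = 150.2 d.
q = Δh / Σ(b_i/K_i) = 6.11 / 150.2 = 0.04068 m/day.
In each layer the seepage velocity is v_i = q/n_i, so the layer transit time is t_i = b_i·n_i / q:
  layer 1 (weathered basalt): t_1 = 4.83 × 0.17 / 0.04068 = 20.18 d
  layer 2 (clean gravel): t_2 = 9.27 × 0.19 / 0.04068 = 43.30 d
  layer 3 (silt): t_3 = 7.17 × 0.20 / 0.04068 = 35.25 d
Total t = Σ t_i = 98.73 days.

98.7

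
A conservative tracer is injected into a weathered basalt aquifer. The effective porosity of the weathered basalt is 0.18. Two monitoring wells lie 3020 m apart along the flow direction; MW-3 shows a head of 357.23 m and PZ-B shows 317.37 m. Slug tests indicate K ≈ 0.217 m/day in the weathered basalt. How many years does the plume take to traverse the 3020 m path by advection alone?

Hydraulic gradient i = (357.23 − 317.37) / 3020 = 39.86 / 3020 = 0.01320.
Darcy flux q = K · i = 0.2170 × 0.01320 = 0.002864 m/day.
Seepage velocity v = q / n_e = 0.002864 / 0.18 = 0.01591 m/day.
Travel time t = L / v = 3020 / 0.01591 = 1.898e+05 days = 519.6 years.

520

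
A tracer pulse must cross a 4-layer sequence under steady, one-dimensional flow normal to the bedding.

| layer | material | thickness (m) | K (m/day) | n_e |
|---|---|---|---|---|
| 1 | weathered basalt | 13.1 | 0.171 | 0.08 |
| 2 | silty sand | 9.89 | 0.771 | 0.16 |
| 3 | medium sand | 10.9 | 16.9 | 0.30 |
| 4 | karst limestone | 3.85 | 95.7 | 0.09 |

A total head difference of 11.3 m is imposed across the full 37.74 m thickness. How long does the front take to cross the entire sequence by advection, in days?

49.8

With flow normal to the layers, continuity requires the same specific discharge q through every layer.
Σ(b_i/K_i) = 13.1/0.171 + 9.89/0.771 + 10.9/16.9 + 3.85/95.7 = 90.12 d.
q = Δh / Σ(b_i/K_i) = 11.3 / 90.12 = 0.1254 m/day.
In each layer the seepage velocity is v_i = q/n_i, so the layer transit time is t_i = b_i·n_i / q:
  layer 1 (weathered basalt): t_1 = 13.1 × 0.08 / 0.1254 = 8.358 d
  layer 2 (silty sand): t_2 = 9.89 × 0.16 / 0.1254 = 12.62 d
  layer 3 (medium sand): t_3 = 10.9 × 0.30 / 0.1254 = 26.08 d
  layer 4 (karst limestone): t_4 = 3.85 × 0.09 / 0.1254 = 2.763 d
Total t = Σ t_i = 49.82 days.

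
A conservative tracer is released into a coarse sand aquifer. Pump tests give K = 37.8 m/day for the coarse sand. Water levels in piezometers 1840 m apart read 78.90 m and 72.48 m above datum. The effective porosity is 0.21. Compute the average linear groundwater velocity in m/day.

0.628

Hydraulic gradient i = (78.90 − 72.48) / 1840 = 6.42 / 1840 = 0.003489.
Darcy flux q = K · i = 37.80 × 0.003489 = 0.1319 m/day.
Seepage velocity v = q / n_e = 0.1319 / 0.21 = 0.6280 m/day.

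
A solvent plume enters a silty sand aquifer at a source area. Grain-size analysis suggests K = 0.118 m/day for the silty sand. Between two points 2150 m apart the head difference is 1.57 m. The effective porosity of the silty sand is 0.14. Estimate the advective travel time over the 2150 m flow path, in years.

9560

Hydraulic gradient i = Δh / L = 1.57 / 2150 = 0.0007302.
Darcy flux q = K · i = 0.1180 × 0.0007302 = 8.617e-05 m/day.
Seepage velocity v = q / n_e = 8.617e-05 / 0.14 = 0.0006155 m/day.
Travel time t = L / v = 2150 / 0.0006155 = 3.493e+06 days = 9564 years.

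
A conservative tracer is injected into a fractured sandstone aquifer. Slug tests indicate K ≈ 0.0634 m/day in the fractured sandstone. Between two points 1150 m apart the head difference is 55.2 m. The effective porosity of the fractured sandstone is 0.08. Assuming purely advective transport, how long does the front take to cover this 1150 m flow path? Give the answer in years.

82.8

Hydraulic gradient i = Δh / L = 55.2 / 1150 = 0.04800.
Darcy flux q = K · i = 0.06340 × 0.04800 = 0.003043 m/day.
Seepage velocity v = q / n_e = 0.003043 / 0.08 = 0.03804 m/day.
Travel time t = L / v = 1150 / 0.03804 = 30231 days = 82.77 years.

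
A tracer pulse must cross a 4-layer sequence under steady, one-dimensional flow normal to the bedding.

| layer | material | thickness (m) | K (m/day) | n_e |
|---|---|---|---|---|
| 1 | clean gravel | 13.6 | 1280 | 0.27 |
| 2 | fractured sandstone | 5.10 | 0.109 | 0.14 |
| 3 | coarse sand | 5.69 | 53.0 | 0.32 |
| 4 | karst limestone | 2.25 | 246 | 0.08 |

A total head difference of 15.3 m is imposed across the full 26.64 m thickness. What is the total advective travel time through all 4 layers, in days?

With flow normal to the layers, continuity requires the same specific discharge q through every layer.
Σ(b_i/K_i) = 13.6/1280 + 5.10/0.109 + 5.69/53.0 + 2.25/246 = 46.92 d.
q = Δh / Σ(b_i/K_i) = 15.3 / 46.92 = 0.3261 m/day.
In each layer the seepage velocity is v_i = q/n_i, so the layer transit time is t_i = b_i·n_i / q:
  layer 1 (clean gravel): t_1 = 13.6 × 0.27 / 0.3261 = 11.26 d
  layer 2 (fractured sandstone): t_2 = 5.10 × 0.14 / 0.3261 = 2.189 d
  layer 3 (coarse sand): t_3 = 5.69 × 0.32 / 0.3261 = 5.583 d
  layer 4 (karst limestone): t_4 = 2.25 × 0.08 / 0.3261 = 0.5520 d
Total t = Σ t_i = 19.58 days.

19.6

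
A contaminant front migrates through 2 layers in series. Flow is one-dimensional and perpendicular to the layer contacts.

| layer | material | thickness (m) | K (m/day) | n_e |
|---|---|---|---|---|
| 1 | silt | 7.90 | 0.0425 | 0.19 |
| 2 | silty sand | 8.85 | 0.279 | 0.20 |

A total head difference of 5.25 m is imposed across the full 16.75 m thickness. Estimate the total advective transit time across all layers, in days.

136

With flow normal to the layers, continuity requires the same specific discharge q through every layer.
Σ(b_i/K_i) = 7.90/0.0425 + 8.85/0.279 = 217.6 d.
q = Δh / Σ(b_i/K_i) = 5.25 / 217.6 = 0.02413 m/day.
In each layer the seepage velocity is v_i = q/n_i, so the layer transit time is t_i = b_i·n_i / q:
  layer 1 (silt): t_1 = 7.90 × 0.19 / 0.02413 = 62.21 d
  layer 2 (silty sand): t_2 = 8.85 × 0.20 / 0.02413 = 73.36 d
Total t = Σ t_i = 135.6 days.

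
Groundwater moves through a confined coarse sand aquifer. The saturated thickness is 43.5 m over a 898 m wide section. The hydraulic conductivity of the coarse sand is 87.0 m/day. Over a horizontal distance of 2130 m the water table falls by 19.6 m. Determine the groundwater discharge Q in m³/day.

Cross-sectional area A = 898 × 43.5 = 39063 m².
Hydraulic gradient i = Δh / L = 19.6 / 2130 = 0.009202.
Darcy's law: Q = K · A · i = 87.00 × 39063 × 0.009202 = 31272 m³/day.

31300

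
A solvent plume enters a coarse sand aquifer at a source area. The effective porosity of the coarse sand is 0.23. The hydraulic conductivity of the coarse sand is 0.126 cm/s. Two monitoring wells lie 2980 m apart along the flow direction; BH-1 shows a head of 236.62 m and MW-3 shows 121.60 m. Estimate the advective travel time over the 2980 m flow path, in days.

163

Convert K: 0.126 cm/s × 864 = 108.9 m/day.
Hydraulic gradient i = (236.62 − 121.60) / 2980 = 115.02 / 2980 = 0.03860.
Darcy flux q = K · i = 108.9 × 0.03860 = 4.202 m/day.
Seepage velocity v = q / n_e = 4.202 / 0.23 = 18.27 m/day.
Travel time t = L / v = 2980 / 18.27 = 163.1 days.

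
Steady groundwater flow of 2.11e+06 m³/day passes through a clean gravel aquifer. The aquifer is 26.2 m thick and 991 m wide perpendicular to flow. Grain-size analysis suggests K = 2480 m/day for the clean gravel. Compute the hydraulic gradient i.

0.0328

Cross-sectional area A = 991 × 26.2 = 25964 m².
From Q = K·A·i, i = Q / (K·A) = 2.11e+06 / (2480 × 25964) = 0.03277.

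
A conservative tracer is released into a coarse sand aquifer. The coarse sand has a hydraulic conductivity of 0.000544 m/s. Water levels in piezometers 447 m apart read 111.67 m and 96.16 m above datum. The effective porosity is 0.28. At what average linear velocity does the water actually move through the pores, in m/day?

Convert K: 0.000544 m/s × 86400 = 47.00 m/day.
Hydraulic gradient i = (111.67 − 96.16) / 447 = 15.51 / 447 = 0.03470.
Darcy flux q = K · i = 47.00 × 0.03470 = 1.631 m/day.
Seepage velocity v = q / n_e = 1.631 / 0.28 = 5.825 m/day.

5.82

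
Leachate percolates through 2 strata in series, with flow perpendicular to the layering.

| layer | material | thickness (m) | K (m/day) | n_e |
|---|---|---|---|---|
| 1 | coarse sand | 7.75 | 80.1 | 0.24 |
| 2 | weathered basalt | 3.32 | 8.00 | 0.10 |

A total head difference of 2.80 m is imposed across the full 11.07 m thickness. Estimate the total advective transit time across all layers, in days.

With flow normal to the layers, continuity requires the same specific discharge q through every layer.
Σ(b_i/K_i) = 7.75/80.1 + 3.32/8.00 = 0.5118 d.
q = Δh / Σ(b_i/K_i) = 2.80 / 0.5118 = 5.471 m/day.
In each layer the seepage velocity is v_i = q/n_i, so the layer transit time is t_i = b_i·n_i / q:
  layer 1 (coarse sand): t_1 = 7.75 × 0.24 / 5.471 = 0.3400 d
  layer 2 (weathered basalt): t_2 = 3.32 × 0.10 / 5.471 = 0.06068 d
Total t = Σ t_i = 0.4006 days.

0.401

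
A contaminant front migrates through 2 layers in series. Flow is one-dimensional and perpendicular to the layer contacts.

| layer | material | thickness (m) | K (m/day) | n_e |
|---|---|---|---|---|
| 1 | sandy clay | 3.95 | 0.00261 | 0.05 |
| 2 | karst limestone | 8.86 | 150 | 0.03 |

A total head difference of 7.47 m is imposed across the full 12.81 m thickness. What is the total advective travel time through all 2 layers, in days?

With flow normal to the layers, continuity requires the same specific discharge q through every layer.
Σ(b_i/K_i) = 3.95/0.00261 + 8.86/150 = 1513 d.
q = Δh / Σ(b_i/K_i) = 7.47 / 1513 = 0.004936 m/day.
In each layer the seepage velocity is v_i = q/n_i, so the layer transit time is t_i = b_i·n_i / q:
  layer 1 (sandy clay): t_1 = 3.95 × 0.05 / 0.004936 = 40.01 d
  layer 2 (karst limestone): t_2 = 8.86 × 0.03 / 0.004936 = 53.85 d
Total t = Σ t_i = 93.87 days.

93.9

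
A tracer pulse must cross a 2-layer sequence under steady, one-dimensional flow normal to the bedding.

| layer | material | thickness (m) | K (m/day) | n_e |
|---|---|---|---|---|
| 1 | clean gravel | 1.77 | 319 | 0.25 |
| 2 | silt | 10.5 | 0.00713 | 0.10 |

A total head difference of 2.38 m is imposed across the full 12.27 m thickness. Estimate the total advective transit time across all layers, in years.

With flow normal to the layers, continuity requires the same specific discharge q through every layer.
Σ(b_i/K_i) = 1.77/319 + 10.5/0.00713 = 1473 d.
q = Δh / Σ(b_i/K_i) = 2.38 / 1473 = 0.001616 m/day.
In each layer the seepage velocity is v_i = q/n_i, so the layer transit time is t_i = b_i·n_i / q:
  layer 1 (clean gravel): t_1 = 1.77 × 0.25 / 0.001616 = 273.8 d
  layer 2 (silt): t_2 = 10.5 × 0.10 / 0.001616 = 649.7 d
Total t = Σ t_i = 923.5 days = 2.528 years.

2.53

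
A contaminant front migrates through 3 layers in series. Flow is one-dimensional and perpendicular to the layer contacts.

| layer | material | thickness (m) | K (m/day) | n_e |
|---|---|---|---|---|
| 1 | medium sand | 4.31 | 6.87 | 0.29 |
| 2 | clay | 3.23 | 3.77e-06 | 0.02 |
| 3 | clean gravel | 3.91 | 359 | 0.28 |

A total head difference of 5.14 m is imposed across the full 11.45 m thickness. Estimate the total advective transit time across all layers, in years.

With flow normal to the layers, continuity requires the same specific discharge q through every layer.
Σ(b_i/K_i) = 4.31/6.87 + 3.23/3.77e-06 + 3.91/359 = 8.568e+05 d.
q = Δh / Σ(b_i/K_i) = 5.14 / 8.568e+05 = 5.999e-06 m/day.
In each layer the seepage velocity is v_i = q/n_i, so the layer transit time is t_i = b_i·n_i / q:
  layer 1 (medium sand): t_1 = 4.31 × 0.29 / 5.999e-06 = 2.083e+05 d
  layer 2 (clay): t_2 = 3.23 × 0.02 / 5.999e-06 = 10768 d
  layer 3 (clean gravel): t_3 = 3.91 × 0.28 / 5.999e-06 = 1.825e+05 d
Total t = Σ t_i = 4.016e+05 days = 1100 years.

1100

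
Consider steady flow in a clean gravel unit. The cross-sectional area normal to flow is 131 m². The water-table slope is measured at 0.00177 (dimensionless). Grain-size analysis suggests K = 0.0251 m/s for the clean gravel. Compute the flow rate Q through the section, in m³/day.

503

Convert K: 0.0251 m/s × 86400 = 2169 m/day.
Hydraulic gradient i = 0.00177.
Darcy's law: Q = K · A · i = 2169 × 131.0 × 0.001770 = 502.8 m³/day.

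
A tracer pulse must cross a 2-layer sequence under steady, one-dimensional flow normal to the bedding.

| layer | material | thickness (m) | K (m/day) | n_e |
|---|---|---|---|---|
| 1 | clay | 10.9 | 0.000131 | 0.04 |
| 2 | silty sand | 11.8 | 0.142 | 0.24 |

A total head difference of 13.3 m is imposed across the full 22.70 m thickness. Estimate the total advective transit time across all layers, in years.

With flow normal to the layers, continuity requires the same specific discharge q through every layer.
Σ(b_i/K_i) = 10.9/0.000131 + 11.8/0.142 = 83289 d.
q = Δh / Σ(b_i/K_i) = 13.3 / 83289 = 0.0001597 m/day.
In each layer the seepage velocity is v_i = q/n_i, so the layer transit time is t_i = b_i·n_i / q:
  layer 1 (clay): t_1 = 10.9 × 0.04 / 0.0001597 = 2730 d
  layer 2 (silty sand): t_2 = 11.8 × 0.24 / 0.0001597 = 17735 d
Total t = Σ t_i = 20465 days = 56.03 years.

56.0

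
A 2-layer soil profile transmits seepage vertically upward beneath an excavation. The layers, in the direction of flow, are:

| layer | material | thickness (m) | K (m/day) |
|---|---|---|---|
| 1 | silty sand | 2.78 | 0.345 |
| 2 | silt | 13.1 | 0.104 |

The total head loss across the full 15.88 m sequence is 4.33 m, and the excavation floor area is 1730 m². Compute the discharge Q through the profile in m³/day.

55.9

Flow is perpendicular to layering, so the layers act in series and the equivalent K is the thickness-weighted harmonic mean.
Total thickness L = 2.78 + 13.1 = 15.88 m.
Σ(b_i/K_i) = 2.78/0.345 + 13.1/0.104 = 134.0 d.
K_eq = L / Σ(b_i/K_i) = 15.88 / 134.0 = 0.1185 m/day.
Q = K_eq · A · (Δh/L) = 0.1185 × 1730 × (4.33/15.88) = 55.89 m³/day.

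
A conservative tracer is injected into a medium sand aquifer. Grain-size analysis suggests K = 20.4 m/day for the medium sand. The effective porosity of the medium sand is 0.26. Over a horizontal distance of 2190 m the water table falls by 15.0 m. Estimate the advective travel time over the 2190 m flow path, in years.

Hydraulic gradient i = Δh / L = 15.0 / 2190 = 0.006849.
Darcy flux q = K · i = 20.40 × 0.006849 = 0.1397 m/day.
Seepage velocity v = q / n_e = 0.1397 / 0.26 = 0.5374 m/day.
Travel time t = L / v = 2190 / 0.5374 = 4075 days = 11.16 years.

11.2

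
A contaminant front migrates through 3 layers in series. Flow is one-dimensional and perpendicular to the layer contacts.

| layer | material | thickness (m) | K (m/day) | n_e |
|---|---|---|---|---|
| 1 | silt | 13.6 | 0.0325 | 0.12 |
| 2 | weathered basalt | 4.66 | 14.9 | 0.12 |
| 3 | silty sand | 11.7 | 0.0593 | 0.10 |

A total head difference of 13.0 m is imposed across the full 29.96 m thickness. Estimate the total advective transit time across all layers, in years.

With flow normal to the layers, continuity requires the same specific discharge q through every layer.
Σ(b_i/K_i) = 13.6/0.0325 + 4.66/14.9 + 11.7/0.0593 = 616.1 d.
q = Δh / Σ(b_i/K_i) = 13.0 / 616.1 = 0.02110 m/day.
In each layer the seepage velocity is v_i = q/n_i, so the layer transit time is t_i = b_i·n_i / q:
  layer 1 (silt): t_1 = 13.6 × 0.12 / 0.02110 = 77.34 d
  layer 2 (weathered basalt): t_2 = 4.66 × 0.12 / 0.02110 = 26.50 d
  layer 3 (silty sand): t_3 = 11.7 × 0.10 / 0.02110 = 55.45 d
Total t = Σ t_i = 159.3 days = 0.4361 years.

0.436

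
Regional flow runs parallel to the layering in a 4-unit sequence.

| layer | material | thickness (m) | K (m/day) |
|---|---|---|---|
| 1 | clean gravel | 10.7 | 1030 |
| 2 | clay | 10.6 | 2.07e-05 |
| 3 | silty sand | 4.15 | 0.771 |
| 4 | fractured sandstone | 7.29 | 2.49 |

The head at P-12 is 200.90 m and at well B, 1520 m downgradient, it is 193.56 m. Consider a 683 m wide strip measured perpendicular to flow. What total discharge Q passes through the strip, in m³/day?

Flow is parallel to layering, so each bed carries its own Darcy discharge and the transmissivities add.
Σ(K_i·b_i) = 1030×10.7 + 2.07e-05×10.6 + 0.771×4.15 + 2.49×7.29 = 11042 m²/day.
Hydraulic gradient i = (200.90 − 193.56) / 1520 = 7.34 / 1520 = 0.004829.
Q = Σ(K_i·b_i) · W · i = 11042 × 683 × 0.004829 = 36420 m³/day.

36400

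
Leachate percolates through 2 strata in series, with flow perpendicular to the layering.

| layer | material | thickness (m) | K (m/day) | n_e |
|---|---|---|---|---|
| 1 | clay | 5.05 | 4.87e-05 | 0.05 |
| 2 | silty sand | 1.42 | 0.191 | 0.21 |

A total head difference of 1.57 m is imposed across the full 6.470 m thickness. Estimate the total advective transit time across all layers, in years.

With flow normal to the layers, continuity requires the same specific discharge q through every layer.
Σ(b_i/K_i) = 5.05/4.87e-05 + 1.42/0.191 = 1.037e+05 d.
q = Δh / Σ(b_i/K_i) = 1.57 / 1.037e+05 = 1.514e-05 m/day.
In each layer the seepage velocity is v_i = q/n_i, so the layer transit time is t_i = b_i·n_i / q:
  layer 1 (clay): t_1 = 5.05 × 0.05 / 1.514e-05 = 16678 d
  layer 2 (silty sand): t_2 = 1.42 × 0.21 / 1.514e-05 = 19697 d
Total t = Σ t_i = 36376 days = 99.59 years.

99.6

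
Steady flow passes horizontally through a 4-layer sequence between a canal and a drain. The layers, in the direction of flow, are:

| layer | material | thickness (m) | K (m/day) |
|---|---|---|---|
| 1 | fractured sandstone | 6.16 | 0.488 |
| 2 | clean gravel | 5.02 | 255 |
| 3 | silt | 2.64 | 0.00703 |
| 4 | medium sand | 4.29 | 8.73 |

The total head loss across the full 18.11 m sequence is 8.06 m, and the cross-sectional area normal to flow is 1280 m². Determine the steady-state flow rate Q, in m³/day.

Flow is perpendicular to layering, so the layers act in series and the equivalent K is the thickness-weighted harmonic mean.
Total thickness L = 6.16 + 5.02 + 2.64 + 4.29 = 18.11 m.
Σ(b_i/K_i) = 6.16/0.488 + 5.02/255 + 2.64/0.00703 + 4.29/8.73 = 388.7 d.
K_eq = L / Σ(b_i/K_i) = 18.11 / 388.7 = 0.04660 m/day.
Q = K_eq · A · (Δh/L) = 0.04660 × 1280 × (8.06/18.11) = 26.54 m³/day.

26.5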